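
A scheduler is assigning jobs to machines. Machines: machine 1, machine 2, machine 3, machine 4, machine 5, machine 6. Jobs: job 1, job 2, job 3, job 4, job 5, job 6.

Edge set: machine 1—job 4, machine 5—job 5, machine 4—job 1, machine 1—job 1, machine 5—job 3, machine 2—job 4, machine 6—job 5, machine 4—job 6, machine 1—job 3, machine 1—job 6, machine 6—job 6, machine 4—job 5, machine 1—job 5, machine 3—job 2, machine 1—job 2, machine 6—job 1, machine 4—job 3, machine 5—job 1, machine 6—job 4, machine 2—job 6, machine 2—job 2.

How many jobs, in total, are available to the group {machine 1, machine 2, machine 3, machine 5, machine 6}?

6

The union of neighbours of {machine 1, machine 2, machine 3, machine 5, machine 6} is {job 1, job 2, job 3, job 4, job 5, job 6}, which has 6 elements.
Since |N(S)| = 6 ≥ |S| = 5, Hall's condition holds for this subset.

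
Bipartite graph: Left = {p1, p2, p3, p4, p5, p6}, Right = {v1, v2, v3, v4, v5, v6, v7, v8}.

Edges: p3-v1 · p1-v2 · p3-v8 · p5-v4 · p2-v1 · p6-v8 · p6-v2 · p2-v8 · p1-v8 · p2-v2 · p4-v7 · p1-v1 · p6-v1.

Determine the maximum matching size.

For example, pair p1-v2, p2-v8, p3-v1, p4-v7, p5-v4.
The set {p1, p2, p3, p6} has only 3 neighbours ({v1, v2, v8}), so by Hall's theorem at most 5 of the 6 left vertices can be matched.

5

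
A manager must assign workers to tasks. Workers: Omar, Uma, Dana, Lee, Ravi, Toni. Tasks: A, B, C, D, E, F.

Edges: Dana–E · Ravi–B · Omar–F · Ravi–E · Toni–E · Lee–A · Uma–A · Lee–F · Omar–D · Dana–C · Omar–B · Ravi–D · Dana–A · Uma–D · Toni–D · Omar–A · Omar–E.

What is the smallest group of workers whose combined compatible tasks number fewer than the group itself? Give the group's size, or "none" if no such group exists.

none

A matching saturating every worker exists, for instance Omar→A, Uma→D, Dana→C, Lee→F, Ravi→B, Toni→E.
By Hall's marriage theorem, this means |N(S)| ≥ |S| for every subset S, so no violating subset exists.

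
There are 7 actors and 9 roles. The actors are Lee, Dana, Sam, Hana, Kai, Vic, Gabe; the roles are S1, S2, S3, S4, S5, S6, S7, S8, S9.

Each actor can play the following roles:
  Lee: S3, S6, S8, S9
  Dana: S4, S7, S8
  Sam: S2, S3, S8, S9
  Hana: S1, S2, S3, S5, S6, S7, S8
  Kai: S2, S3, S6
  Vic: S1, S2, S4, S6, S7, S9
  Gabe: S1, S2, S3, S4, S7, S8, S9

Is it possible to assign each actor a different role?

Yes

For example, pair Lee-S8, Dana-S4, Sam-S9, Hana-S6, Kai-S3, Vic-S7, Gabe-S2.
Every actor is matched, so this matching saturates all of them.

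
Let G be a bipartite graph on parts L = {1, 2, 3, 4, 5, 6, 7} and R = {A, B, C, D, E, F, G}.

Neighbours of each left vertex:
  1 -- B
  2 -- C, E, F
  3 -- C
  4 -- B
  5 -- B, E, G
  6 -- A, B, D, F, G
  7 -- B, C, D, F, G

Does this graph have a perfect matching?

No

The set {1, 4} has only 1 neighbour ({B}), so by Hall's theorem at most 6 of the 7 left vertices can be matched.
Hence no matching covers every left vertex.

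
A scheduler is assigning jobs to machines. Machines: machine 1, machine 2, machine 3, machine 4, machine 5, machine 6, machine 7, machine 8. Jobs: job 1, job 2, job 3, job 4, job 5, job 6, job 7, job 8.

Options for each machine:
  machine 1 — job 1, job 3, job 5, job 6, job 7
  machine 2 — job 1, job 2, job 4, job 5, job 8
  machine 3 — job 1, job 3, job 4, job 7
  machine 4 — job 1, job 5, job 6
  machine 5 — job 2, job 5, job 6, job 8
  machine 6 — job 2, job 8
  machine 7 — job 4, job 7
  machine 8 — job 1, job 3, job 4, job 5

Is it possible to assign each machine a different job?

A valid assignment of size 8: machine 1→job 7, machine 2→job 5, machine 3→job 1, machine 4→job 6, machine 5→job 2, machine 6→job 8, machine 7→job 4, machine 8→job 3.
Every machine is matched, so this is a perfect matching.

Yes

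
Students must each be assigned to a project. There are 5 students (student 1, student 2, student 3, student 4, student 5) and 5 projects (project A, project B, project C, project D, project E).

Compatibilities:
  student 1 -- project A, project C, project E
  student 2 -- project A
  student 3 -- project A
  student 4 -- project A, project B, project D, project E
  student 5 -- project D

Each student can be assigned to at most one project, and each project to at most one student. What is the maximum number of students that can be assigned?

4

A valid assignment of size 4: student 1→project C, student 2→project A, student 4→project E, student 5→project D.
The set {student 2, student 3} has only 1 neighbour ({project A}), so by Hall's theorem at most 4 of the 5 students can be matched.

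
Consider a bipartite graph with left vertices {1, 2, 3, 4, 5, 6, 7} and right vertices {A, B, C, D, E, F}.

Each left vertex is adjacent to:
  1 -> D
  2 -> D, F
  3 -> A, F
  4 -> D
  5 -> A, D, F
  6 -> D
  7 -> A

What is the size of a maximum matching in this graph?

3

One maximum matching: 1-D, 2-F, 3-A.
The set {1, 2, 3, 4, 5, 6, 7} has only 3 neighbours ({A, D, F}), so by Hall's theorem at most 3 of the 7 left vertices can be matched.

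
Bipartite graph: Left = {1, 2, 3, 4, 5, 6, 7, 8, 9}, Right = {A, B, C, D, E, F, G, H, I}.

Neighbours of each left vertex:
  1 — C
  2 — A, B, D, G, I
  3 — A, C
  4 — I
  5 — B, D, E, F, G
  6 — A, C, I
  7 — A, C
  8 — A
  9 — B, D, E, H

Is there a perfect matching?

The set {1, 3, 4, 6, 7, 8} has only 3 neighbours ({A, C, I}), so by Hall's theorem at most 6 of the 9 left vertices can be matched.
Hence no matching covers every left vertex.

No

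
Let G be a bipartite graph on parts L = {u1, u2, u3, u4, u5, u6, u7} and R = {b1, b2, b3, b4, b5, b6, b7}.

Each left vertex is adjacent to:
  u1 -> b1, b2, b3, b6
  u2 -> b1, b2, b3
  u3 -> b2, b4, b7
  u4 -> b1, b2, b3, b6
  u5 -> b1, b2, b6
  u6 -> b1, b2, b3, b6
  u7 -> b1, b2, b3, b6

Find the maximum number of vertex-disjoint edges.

5

For example, pair u1→b3, u2→b1, u3→b7, u4→b2, u5→b6.
The set {u1, u2, u4, u5, u6, u7} has only 4 neighbours ({b1, b2, b3, b6}), so by Hall's theorem at most 5 of the 7 left vertices can be matched.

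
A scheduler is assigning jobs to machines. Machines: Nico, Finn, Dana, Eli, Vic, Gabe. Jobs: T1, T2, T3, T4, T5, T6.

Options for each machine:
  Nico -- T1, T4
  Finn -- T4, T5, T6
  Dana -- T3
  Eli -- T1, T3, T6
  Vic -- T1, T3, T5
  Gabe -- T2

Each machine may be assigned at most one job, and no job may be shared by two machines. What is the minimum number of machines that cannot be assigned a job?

A valid assignment of size 6: Nico-T4, Finn-T6, Dana-T3, Eli-T1, Vic-T5, Gabe-T2.
All 6 machines are matched, so no larger matching exists.
That matches 6 of the 6, leaving 0 unmatched; no matching can do better.

0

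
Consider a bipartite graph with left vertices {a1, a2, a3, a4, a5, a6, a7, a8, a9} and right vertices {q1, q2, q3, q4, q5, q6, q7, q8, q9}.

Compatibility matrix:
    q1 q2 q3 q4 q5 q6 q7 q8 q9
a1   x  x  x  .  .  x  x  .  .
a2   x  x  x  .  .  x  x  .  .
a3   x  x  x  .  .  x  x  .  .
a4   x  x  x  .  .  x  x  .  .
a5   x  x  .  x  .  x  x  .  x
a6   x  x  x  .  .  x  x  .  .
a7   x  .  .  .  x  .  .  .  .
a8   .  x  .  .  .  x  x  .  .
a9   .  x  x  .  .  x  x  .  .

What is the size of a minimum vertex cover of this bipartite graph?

7

The 7 edges a1–q2, a2–q3, a3–q1, a4–q7, a5–q9, a6–q6, a7–q5 form a matching, so any vertex cover needs at least 7 vertices (one per matched edge).
Conversely {a5, a7, q1, q2, q3, q6, q7} meets every edge and has exactly 7 vertices, so 7 is optimal.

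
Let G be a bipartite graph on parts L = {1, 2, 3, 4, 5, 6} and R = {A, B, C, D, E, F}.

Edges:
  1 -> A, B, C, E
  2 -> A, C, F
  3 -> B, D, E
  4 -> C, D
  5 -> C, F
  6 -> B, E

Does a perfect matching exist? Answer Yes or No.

A valid assignment of size 6: 1-C, 2-A, 3-E, 4-D, 5-F, 6-B.
All 6 left vertices are covered.

Yes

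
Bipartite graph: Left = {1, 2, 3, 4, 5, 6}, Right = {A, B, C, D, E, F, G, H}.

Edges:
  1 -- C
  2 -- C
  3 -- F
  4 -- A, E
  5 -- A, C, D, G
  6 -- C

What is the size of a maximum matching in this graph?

A valid assignment of size 4: 1–C, 3–F, 4–E, 5–G.
The set {1, 2, 6} has only 1 neighbour ({C}), so by Hall's theorem at most 4 of the 6 left vertices can be matched.

4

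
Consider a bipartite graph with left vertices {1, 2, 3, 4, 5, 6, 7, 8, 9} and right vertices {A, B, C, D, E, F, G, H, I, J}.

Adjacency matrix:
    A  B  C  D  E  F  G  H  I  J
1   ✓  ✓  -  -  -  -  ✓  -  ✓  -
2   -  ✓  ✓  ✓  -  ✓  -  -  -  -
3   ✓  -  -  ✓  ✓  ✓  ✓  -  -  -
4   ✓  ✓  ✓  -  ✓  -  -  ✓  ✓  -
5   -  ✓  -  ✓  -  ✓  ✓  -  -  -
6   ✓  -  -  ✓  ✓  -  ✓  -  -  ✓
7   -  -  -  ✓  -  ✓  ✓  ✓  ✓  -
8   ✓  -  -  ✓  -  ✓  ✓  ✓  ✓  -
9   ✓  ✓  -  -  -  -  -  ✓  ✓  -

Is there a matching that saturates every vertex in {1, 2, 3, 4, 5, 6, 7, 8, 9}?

One maximum matching: 1→B, 2→C, 3→A, 4→E, 5→F, 6→J, 7→H, 8→G, 9→I.
All 9 left vertices are covered.

Yes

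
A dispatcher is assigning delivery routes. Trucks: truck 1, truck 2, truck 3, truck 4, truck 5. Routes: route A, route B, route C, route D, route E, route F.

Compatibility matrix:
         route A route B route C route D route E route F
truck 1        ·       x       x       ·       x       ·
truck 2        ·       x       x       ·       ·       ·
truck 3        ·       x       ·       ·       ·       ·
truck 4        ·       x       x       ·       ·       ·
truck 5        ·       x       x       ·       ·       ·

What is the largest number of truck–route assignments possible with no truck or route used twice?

3

A valid assignment of size 3: truck 1–route E, truck 2–route C, truck 3–route B.
The set {truck 2, truck 3, truck 4, truck 5} has only 2 neighbours ({route B, route C}), so by Hall's theorem at most 3 of the 5 trucks can be matched.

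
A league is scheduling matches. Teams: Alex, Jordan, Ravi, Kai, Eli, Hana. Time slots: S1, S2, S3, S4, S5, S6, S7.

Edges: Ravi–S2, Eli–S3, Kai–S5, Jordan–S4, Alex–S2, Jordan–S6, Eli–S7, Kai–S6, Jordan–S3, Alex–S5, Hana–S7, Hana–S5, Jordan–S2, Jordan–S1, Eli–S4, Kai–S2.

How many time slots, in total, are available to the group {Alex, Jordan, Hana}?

The union of neighbours of {Alex, Jordan, Hana} is {S1, S2, S3, S4, S5, S6, S7}, which has 7 elements.
Since |N(S)| = 7 ≥ |S| = 3, Hall's condition holds for this subset.

7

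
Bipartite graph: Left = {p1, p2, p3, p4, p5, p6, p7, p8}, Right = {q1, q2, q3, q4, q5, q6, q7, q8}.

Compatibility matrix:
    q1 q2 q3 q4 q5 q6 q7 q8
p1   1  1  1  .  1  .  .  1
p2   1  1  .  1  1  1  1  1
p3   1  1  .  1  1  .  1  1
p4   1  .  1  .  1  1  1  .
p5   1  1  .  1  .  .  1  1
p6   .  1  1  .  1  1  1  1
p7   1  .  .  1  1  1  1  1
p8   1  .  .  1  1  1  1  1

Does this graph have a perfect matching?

Yes

A valid assignment of size 8: p1-q1, p2-q2, p3-q5, p4-q3, p5-q7, p6-q8, p7-q4, p8-q6.
All 8 left vertices are covered.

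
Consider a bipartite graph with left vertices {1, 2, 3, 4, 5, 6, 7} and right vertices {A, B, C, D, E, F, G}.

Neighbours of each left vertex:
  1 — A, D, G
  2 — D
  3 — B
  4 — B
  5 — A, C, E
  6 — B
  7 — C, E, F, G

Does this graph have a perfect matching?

No

The set {3, 4, 6} has only 1 neighbour ({B}), so by Hall's theorem at most 5 of the 7 left vertices can be matched.
Hence no matching covers every left vertex.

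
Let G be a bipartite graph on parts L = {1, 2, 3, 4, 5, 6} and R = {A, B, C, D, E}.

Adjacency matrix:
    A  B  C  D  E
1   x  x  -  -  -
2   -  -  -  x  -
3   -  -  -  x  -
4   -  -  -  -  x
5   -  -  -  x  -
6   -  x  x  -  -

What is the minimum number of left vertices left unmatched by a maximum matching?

A valid assignment of size 4: 1-A, 2-D, 4-E, 6-B.
The set {2, 3, 5} has only 1 neighbour ({D}), so by Hall's theorem at most 4 of the 6 left vertices can be matched.
That matches 4 of the 6, leaving 2 unmatched; no matching can do better.

2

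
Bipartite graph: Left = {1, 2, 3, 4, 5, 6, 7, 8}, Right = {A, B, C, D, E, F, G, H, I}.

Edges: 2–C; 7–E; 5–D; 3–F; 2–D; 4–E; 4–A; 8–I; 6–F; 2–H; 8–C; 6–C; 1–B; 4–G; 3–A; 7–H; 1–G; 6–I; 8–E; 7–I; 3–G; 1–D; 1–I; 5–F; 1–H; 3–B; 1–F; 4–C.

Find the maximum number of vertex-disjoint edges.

One maximum matching: 1–G, 2–D, 3–B, 4–C, 5–F, 6–I, 7–H, 8–E.
All 8 left vertices are matched, so no larger matching exists.

8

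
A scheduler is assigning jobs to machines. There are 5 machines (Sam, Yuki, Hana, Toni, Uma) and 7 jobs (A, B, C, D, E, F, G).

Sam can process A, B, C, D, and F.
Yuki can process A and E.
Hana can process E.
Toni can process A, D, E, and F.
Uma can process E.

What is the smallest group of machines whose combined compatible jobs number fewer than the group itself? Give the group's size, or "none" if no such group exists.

2

Take S = {Hana, Uma}. Its neighbourhood is {E}, so |N(S)| = 1 < |S| = 2.
No single vertex violates Hall's condition since each has at least one neighbour, so 2 is the minimum.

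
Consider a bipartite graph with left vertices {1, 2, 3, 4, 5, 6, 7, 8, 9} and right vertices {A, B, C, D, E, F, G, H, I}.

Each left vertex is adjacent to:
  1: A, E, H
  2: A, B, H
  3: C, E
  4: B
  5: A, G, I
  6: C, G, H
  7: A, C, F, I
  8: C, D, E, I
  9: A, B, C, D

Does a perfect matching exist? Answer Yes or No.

A valid assignment of size 9: 1–H, 2–A, 3–E, 4–B, 5–I, 6–G, 7–F, 8–D, 9–C.
All 9 left vertices are covered.

Yes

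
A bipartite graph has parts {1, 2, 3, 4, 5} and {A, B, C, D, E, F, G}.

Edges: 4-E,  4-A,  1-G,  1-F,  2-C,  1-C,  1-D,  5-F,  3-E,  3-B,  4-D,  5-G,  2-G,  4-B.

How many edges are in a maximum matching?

5

One maximum matching: 1–C, 2–G, 3–E, 4–B, 5–F.
All 5 left vertices are matched, so no larger matching exists.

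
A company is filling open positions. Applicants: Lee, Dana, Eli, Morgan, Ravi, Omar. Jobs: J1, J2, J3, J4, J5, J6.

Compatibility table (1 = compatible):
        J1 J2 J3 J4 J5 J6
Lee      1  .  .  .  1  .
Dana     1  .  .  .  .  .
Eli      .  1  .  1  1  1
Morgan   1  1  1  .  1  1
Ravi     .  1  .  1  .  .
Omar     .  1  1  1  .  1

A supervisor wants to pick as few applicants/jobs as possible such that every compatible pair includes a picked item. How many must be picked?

6

{Lee, Dana, Eli, Morgan, Ravi, Omar} is a vertex cover of size 6: every edge has an endpoint in this set.
No smaller cover exists because Lee–J5, Dana–J1, Eli–J2, Morgan–J6, Ravi–J4, Omar–J3 is a matching of size 6, and a cover must include an endpoint of each of these disjoint edges (König's theorem).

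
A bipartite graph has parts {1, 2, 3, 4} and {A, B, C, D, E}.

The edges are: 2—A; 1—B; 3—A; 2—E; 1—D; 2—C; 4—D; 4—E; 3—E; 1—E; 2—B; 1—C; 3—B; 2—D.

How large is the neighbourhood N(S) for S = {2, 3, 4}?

5

The union of neighbours of {2, 3, 4} is {A, B, C, D, E}, which has 5 elements.
Since |N(S)| = 5 ≥ |S| = 3, Hall's condition holds for this subset.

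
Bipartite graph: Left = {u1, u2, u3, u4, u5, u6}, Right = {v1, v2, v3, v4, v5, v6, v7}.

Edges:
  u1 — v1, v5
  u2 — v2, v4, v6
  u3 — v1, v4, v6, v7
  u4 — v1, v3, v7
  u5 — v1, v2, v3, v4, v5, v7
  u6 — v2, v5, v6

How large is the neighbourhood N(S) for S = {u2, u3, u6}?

The union of neighbours of {u2, u3, u6} is {v1, v2, v4, v5, v6, v7}, which has 6 elements.
Since |N(S)| = 6 ≥ |S| = 3, Hall's condition holds for this subset.

6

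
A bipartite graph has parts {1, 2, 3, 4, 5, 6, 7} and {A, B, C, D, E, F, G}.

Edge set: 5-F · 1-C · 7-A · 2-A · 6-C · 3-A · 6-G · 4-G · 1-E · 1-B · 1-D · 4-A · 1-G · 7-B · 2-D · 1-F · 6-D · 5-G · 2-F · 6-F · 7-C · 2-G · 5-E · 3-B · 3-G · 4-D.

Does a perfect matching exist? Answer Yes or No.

Yes

A valid assignment of size 7: 1→G, 2→F, 3→A, 4→D, 5→E, 6→C, 7→B.
All 7 left vertices are covered.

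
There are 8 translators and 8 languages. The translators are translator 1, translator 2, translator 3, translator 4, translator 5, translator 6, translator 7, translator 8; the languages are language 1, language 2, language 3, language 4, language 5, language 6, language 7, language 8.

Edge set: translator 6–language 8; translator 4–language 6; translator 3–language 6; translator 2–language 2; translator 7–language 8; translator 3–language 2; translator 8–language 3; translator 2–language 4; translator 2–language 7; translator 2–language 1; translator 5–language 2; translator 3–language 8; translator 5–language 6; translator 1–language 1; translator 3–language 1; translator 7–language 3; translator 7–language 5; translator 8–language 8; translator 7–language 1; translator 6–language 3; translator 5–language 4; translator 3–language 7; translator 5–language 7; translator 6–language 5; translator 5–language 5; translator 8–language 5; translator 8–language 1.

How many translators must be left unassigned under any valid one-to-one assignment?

0

For example, pair translator 1–language 1, translator 2–language 4, translator 3–language 2, translator 4–language 6, translator 5–language 7, translator 6–language 5, translator 7–language 3, translator 8–language 8.
This saturates every translator, so 8 is the maximum.
That matches 8 of the 8, leaving 0 unmatched; no matching can do better.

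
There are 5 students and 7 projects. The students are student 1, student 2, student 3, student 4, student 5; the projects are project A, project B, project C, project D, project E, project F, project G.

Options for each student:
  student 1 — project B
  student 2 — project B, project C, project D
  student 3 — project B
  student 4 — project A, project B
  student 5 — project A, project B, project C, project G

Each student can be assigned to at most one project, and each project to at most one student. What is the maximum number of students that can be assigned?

4

For example, pair student 1-project B, student 2-project D, student 4-project A, student 5-project C.
The set {student 1, student 3} has only 1 neighbour ({project B}), so by Hall's theorem at most 4 of the 5 students can be matched.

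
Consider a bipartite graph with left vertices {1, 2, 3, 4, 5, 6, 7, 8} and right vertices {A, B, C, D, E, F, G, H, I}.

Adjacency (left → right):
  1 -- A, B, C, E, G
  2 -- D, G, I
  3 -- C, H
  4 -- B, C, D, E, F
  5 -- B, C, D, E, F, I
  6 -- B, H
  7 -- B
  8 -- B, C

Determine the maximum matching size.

7

For example, pair 1–A, 2–G, 3–C, 4–E, 5–F, 6–H, 7–B.
The set {3, 6, 7, 8} has only 3 neighbours ({B, C, H}), so by Hall's theorem at most 7 of the 8 left vertices can be matched.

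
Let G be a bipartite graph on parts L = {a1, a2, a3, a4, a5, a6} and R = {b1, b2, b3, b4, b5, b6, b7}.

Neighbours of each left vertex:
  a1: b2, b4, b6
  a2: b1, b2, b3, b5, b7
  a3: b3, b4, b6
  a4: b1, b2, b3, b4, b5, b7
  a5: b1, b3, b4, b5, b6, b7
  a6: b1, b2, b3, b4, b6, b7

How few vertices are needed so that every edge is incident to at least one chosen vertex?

The 6 edges a1–b6, a2–b2, a3–b3, a4–b5, a5–b1, a6–b7 form a matching, so any vertex cover needs at least 6 vertices (one per matched edge).
Conversely {a1, a2, a3, a4, a5, a6} meets every edge and has exactly 6 vertices, so 6 is optimal.

6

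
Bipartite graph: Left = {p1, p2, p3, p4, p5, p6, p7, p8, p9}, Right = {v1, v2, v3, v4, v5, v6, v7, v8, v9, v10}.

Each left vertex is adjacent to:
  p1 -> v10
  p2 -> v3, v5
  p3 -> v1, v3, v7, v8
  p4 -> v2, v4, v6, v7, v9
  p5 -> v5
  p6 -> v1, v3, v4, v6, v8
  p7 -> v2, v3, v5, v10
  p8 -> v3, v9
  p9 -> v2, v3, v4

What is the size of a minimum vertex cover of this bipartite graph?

9

{p1, p2, p3, p4, p5, p6, p7, p8, p9} is a vertex cover of size 9: every edge has an endpoint in this set.
No smaller cover exists because p1–v10, p2–v3, p3–v7, p4–v6, p5–v5, p6–v1, p7–v2, p8–v9, p9–v4 is a matching of size 9, and a cover must include an endpoint of each of these disjoint edges (König's theorem).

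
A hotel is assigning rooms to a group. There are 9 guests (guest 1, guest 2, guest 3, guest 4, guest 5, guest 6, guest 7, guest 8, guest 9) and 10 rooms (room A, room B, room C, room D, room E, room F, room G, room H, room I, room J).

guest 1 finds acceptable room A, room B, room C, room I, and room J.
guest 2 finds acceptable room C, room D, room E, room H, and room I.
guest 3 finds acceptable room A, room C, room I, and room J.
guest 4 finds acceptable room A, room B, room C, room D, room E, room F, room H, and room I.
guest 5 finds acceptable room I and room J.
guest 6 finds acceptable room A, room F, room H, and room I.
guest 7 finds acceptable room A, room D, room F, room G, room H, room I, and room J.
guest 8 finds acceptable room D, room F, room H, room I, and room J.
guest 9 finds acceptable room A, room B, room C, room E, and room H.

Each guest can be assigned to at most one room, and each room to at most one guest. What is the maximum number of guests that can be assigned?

9

A valid assignment of size 9: guest 1–room B, guest 2–room I, guest 3–room A, guest 4–room E, guest 5–room J, guest 6–room H, guest 7–room F, guest 8–room D, guest 9–room C.
All 9 guests are matched, so no larger matching exists.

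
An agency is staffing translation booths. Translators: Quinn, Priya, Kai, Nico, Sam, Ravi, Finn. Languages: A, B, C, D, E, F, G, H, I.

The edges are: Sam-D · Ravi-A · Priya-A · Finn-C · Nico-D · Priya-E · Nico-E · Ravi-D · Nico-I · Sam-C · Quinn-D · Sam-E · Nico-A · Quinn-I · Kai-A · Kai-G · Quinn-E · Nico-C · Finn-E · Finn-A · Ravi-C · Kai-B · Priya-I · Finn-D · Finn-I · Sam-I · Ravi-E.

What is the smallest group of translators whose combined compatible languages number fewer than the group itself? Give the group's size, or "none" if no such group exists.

6

Take S = {Quinn, Priya, Nico, Sam, Ravi, Finn}. Its neighbourhood is {A, C, D, E, I}, so |N(S)| = 5 < |S| = 6.
Every subset of size less than 6 has at least as many neighbours as members, so 6 is the minimum.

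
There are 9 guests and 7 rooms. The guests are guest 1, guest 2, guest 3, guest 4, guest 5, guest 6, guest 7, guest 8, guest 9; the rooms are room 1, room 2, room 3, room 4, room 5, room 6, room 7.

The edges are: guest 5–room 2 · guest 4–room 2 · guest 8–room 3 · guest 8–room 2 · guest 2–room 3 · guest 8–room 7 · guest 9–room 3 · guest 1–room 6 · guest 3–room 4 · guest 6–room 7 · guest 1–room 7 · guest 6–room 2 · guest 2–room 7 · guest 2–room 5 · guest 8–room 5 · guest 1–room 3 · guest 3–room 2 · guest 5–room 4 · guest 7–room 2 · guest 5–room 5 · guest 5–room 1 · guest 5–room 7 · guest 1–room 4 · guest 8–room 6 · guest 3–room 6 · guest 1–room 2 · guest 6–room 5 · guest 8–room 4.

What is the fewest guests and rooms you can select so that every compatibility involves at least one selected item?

The 7 edges guest 1–room 3, guest 2–room 7, guest 3–room 6, guest 4–room 2, guest 5–room 1, guest 6–room 5, guest 8–room 4 form a matching, so any vertex cover needs at least 7 vertices (one per matched edge).
Conversely {guest 5, room 2, room 3, room 4, room 5, room 6, room 7} meets every edge and has exactly 7 vertices, so 7 is optimal.

7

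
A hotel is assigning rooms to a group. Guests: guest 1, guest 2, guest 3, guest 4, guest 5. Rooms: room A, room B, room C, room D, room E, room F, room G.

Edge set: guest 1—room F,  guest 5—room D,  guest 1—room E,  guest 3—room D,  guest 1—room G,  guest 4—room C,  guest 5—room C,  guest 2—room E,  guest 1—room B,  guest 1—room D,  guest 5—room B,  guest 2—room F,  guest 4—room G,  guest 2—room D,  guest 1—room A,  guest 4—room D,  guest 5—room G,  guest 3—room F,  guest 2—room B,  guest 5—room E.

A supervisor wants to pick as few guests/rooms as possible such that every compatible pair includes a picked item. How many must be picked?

The 5 edges guest 1–room A, guest 2–room E, guest 3–room F, guest 4–room G, guest 5–room D form a matching, so any vertex cover needs at least 5 vertices (one per matched edge).
Conversely {guest 1, guest 2, guest 3, guest 4, guest 5} meets every edge and has exactly 5 vertices, so 5 is optimal.

5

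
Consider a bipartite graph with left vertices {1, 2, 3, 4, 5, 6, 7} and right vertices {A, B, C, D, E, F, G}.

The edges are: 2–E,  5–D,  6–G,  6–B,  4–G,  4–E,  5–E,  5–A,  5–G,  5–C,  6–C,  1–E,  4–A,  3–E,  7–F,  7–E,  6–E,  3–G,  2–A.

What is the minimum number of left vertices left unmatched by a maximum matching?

1

For example, pair 1-E, 2-A, 3-G, 5-D, 6-B, 7-F.
The set {1, 2, 3, 4} has only 3 neighbours ({A, E, G}), so by Hall's theorem at most 6 of the 7 left vertices can be matched.
That matches 6 of the 7, leaving 1 unmatched; no matching can do better.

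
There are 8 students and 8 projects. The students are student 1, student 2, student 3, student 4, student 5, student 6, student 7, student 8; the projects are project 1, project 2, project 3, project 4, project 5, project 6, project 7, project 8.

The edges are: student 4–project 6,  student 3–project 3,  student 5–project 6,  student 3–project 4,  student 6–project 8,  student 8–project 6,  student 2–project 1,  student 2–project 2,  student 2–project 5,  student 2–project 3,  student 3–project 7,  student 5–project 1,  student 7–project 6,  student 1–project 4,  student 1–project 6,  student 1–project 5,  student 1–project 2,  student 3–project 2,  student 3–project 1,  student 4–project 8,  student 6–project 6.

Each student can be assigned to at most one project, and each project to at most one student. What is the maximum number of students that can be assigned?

A valid assignment of size 6: student 1→project 4, student 2→project 3, student 3→project 7, student 4→project 6, student 5→project 1, student 6→project 8.
The set {student 4, student 6, student 7, student 8} has only 2 neighbours ({project 6, project 8}), so by Hall's theorem at most 6 of the 8 students can be matched.

6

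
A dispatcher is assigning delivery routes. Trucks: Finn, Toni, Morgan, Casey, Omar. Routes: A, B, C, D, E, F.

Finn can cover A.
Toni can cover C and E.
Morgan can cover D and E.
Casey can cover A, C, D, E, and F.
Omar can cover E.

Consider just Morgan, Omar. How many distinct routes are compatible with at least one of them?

The union of neighbours of {Morgan, Omar} is {D, E}, which has 2 elements.
Since |N(S)| = 2 ≥ |S| = 2, Hall's condition holds for this subset.

2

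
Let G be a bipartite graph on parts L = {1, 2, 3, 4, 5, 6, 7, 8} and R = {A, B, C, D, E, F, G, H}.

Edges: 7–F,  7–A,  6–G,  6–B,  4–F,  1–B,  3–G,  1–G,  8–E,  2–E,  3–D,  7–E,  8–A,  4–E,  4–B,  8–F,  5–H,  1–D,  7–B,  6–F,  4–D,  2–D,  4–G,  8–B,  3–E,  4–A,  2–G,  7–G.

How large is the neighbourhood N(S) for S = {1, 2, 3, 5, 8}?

7

The union of neighbours of {1, 2, 3, 5, 8} is {A, B, D, E, F, G, H}, which has 7 elements.
Since |N(S)| = 7 ≥ |S| = 5, Hall's condition holds for this subset.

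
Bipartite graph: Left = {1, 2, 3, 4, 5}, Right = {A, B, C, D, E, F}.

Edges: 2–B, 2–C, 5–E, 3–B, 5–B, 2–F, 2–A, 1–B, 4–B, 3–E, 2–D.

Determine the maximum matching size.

3

For example, pair 1-B, 2-A, 3-E.
The set {1, 3, 4, 5} has only 2 neighbours ({B, E}), so by Hall's theorem at most 3 of the 5 left vertices can be matched.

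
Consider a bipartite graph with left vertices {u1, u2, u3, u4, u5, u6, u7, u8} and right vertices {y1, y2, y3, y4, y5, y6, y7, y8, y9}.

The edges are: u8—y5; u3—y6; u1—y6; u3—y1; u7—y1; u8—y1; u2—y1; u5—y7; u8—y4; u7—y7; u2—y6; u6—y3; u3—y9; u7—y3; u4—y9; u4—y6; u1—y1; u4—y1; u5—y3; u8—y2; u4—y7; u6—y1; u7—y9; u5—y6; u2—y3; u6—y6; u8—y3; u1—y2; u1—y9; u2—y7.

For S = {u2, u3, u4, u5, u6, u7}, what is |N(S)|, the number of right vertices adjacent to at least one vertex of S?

The union of neighbours of {u2, u3, u4, u5, u6, u7} is {y1, y3, y6, y7, y9}, which has 5 elements.
Since |N(S)| = 5 < |S| = 6, Hall's condition fails for this subset.

5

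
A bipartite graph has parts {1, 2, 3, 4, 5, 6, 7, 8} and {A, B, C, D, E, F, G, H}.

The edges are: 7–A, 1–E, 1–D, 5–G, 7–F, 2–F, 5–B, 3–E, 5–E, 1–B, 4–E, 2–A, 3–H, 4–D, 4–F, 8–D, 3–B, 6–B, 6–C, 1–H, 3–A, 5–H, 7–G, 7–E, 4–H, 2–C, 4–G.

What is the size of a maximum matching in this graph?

A valid assignment of size 8: 1–B, 2–F, 3–A, 4–H, 5–E, 6–C, 7–G, 8–D.
This saturates every left vertex, so 8 is the maximum.

8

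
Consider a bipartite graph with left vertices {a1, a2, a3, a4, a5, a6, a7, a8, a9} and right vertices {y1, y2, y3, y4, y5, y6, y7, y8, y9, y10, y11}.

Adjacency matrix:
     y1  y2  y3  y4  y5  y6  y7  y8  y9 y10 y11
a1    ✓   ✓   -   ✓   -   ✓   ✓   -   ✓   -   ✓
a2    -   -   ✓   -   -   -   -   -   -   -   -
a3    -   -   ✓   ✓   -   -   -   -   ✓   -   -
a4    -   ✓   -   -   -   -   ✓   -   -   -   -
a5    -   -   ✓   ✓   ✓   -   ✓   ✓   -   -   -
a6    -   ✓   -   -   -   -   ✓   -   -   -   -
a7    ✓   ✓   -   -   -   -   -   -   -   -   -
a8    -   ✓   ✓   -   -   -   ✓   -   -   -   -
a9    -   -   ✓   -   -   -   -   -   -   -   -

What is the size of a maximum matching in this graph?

One maximum matching: a1→y6, a2→y3, a3→y4, a4→y2, a5→y8, a6→y7, a7→y1.
The set {a2, a4, a6, a8, a9} has only 3 neighbours ({y2, y3, y7}), so by Hall's theorem at most 7 of the 9 left vertices can be matched.

7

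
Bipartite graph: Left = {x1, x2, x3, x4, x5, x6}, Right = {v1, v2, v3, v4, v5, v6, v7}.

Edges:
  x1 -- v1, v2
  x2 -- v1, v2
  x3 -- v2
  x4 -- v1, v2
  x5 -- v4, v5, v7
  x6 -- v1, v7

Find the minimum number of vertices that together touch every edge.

4

A maximum matching has 4 edges (e.g. x1–v1, x2–v2, x5–v4, x6–v7).
By König's theorem the minimum vertex cover has the same size. One such cover is {x5, x6, v1, v2}.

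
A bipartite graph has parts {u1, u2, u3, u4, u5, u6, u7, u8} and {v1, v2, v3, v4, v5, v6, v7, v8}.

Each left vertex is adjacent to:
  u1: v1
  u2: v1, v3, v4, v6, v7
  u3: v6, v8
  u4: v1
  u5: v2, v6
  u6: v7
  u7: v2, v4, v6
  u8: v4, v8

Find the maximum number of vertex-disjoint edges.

7

A valid assignment of size 7: u1–v1, u2–v3, u3–v8, u5–v6, u6–v7, u7–v2, u8–v4.
The set {u1, u4} has only 1 neighbour ({v1}), so by Hall's theorem at most 7 of the 8 left vertices can be matched.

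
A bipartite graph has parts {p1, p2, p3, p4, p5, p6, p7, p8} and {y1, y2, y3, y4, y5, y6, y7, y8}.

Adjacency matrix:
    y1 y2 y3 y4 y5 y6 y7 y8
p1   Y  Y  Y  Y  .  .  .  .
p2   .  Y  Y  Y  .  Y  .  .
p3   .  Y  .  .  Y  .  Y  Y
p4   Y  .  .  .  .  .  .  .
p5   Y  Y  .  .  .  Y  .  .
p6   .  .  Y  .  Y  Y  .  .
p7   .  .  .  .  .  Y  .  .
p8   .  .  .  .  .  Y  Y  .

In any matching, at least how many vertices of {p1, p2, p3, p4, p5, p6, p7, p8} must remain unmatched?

0

A valid assignment of size 8: p1-y4, p2-y3, p3-y8, p4-y1, p5-y2, p6-y5, p7-y6, p8-y7.
This saturates every left vertex, so 8 is the maximum.
That matches 8 of the 8, leaving 0 unmatched; no matching can do better.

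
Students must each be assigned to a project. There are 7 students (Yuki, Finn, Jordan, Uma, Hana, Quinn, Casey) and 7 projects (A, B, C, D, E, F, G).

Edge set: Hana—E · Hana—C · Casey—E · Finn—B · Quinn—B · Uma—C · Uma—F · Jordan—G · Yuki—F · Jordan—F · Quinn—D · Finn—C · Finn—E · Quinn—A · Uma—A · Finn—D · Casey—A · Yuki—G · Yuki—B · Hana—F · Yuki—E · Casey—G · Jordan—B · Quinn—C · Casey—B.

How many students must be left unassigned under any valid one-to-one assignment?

For example, pair Yuki-G, Finn-D, Jordan-F, Uma-A, Hana-E, Quinn-C, Casey-B.
All 7 students are matched, so no larger matching exists.
That matches 7 of the 7, leaving 0 unmatched; no matching can do better.

0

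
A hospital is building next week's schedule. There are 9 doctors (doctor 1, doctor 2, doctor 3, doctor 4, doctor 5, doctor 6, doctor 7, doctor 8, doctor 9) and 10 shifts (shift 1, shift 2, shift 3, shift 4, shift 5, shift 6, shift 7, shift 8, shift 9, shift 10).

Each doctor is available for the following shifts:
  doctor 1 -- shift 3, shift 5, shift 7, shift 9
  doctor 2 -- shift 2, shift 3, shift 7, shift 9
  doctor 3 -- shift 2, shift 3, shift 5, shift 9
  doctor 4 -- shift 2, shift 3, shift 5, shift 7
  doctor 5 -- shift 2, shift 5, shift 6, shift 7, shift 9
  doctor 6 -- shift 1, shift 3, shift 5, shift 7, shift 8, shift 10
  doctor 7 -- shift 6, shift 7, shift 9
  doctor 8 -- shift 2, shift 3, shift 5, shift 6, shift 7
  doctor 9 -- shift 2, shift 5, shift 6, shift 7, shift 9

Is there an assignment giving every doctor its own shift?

The set {doctor 1, doctor 2, doctor 3, doctor 4, doctor 5, doctor 7, doctor 8, doctor 9} has only 6 neighbours ({shift 2, shift 3, shift 5, shift 6, shift 7, shift 9}), so by Hall's theorem at most 7 of the 9 doctors can be matched.
Hence no matching covers every doctor.

No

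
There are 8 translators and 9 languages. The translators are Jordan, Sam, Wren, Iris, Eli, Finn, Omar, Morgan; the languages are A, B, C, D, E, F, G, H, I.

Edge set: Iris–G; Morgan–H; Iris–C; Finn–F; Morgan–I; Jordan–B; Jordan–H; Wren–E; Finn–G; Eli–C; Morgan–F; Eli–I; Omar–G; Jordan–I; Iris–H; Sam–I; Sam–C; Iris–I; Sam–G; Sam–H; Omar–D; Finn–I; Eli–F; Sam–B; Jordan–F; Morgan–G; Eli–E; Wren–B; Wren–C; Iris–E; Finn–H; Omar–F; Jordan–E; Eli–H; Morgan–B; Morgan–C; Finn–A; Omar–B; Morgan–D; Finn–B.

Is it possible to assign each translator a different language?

Yes

A valid assignment of size 8: Jordan-E, Sam-H, Wren-B, Iris-C, Eli-I, Finn-A, Omar-F, Morgan-G.
All 8 translators are covered.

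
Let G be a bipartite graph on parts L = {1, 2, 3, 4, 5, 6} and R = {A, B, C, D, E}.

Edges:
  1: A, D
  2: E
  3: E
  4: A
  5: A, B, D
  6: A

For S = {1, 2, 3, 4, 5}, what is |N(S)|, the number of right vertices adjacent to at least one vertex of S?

4

The union of neighbours of {1, 2, 3, 4, 5} is {A, B, D, E}, which has 4 elements.
Since |N(S)| = 4 < |S| = 5, Hall's condition fails for this subset.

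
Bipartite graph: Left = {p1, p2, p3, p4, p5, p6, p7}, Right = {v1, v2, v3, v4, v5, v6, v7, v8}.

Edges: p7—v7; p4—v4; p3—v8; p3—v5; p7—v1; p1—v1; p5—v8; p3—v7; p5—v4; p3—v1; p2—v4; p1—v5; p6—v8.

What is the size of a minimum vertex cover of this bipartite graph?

A maximum matching has 5 edges (e.g. p1–v5, p2–v4, p3–v1, p5–v8, p7–v7).
By König's theorem the minimum vertex cover has the same size. One such cover is {p1, p3, p7, v4, v8}.

5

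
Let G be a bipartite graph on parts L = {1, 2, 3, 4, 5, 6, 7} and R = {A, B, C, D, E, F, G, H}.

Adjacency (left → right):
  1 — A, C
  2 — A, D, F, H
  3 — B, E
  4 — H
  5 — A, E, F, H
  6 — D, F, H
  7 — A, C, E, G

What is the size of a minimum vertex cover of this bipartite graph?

7

The 7 edges 1–C, 2–A, 3–B, 4–H, 5–F, 6–D, 7–E form a matching, so any vertex cover needs at least 7 vertices (one per matched edge).
Conversely {1, 2, 3, 4, 5, 6, 7} meets every edge and has exactly 7 vertices, so 7 is optimal.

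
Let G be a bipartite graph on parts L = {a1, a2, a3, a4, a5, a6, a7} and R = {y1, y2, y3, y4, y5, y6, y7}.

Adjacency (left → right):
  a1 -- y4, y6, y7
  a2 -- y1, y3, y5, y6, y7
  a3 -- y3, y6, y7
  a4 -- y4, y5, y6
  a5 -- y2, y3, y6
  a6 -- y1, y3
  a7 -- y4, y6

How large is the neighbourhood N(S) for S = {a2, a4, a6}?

6

The union of neighbours of {a2, a4, a6} is {y1, y3, y4, y5, y6, y7}, which has 6 elements.
Since |N(S)| = 6 ≥ |S| = 3, Hall's condition holds for this subset.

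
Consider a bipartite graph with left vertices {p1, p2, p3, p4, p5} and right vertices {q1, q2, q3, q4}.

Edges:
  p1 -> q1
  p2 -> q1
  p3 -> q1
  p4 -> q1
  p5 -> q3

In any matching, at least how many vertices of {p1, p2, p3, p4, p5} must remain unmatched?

3

For example, pair p1→q1, p5→q3.
The set {p1, p2, p3, p4} has only 1 neighbour ({q1}), so by Hall's theorem at most 2 of the 5 left vertices can be matched.
That matches 2 of the 5, leaving 3 unmatched; no matching can do better.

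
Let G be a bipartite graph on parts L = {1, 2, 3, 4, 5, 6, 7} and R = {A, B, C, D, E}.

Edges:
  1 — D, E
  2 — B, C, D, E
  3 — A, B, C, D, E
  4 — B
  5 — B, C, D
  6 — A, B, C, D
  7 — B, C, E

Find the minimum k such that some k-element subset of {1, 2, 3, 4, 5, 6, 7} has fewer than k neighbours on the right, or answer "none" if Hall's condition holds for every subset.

5

Take S = {1, 2, 4, 5, 7}. Its neighbourhood is {B, C, D, E}, so |N(S)| = 4 < |S| = 5.
Every subset of size less than 5 has at least as many neighbours as members, so 5 is the minimum.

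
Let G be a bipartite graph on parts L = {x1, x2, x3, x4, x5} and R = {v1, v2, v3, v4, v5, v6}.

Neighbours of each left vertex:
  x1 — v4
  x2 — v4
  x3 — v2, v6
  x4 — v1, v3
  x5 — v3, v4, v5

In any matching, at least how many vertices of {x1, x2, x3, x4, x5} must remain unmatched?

A valid assignment of size 4: x1–v4, x3–v2, x4–v1, x5–v3.
The set {x1, x2} has only 1 neighbour ({v4}), so by Hall's theorem at most 4 of the 5 left vertices can be matched.
That matches 4 of the 5, leaving 1 unmatched; no matching can do better.

1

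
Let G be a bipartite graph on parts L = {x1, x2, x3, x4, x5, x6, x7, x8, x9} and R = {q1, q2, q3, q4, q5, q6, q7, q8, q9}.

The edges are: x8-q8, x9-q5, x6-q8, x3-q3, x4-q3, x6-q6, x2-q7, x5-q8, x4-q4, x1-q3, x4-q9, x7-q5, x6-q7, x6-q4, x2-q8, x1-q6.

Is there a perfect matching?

The set {x5, x7, x8, x9} has only 2 neighbours ({q5, q8}), so by Hall's theorem at most 7 of the 9 left vertices can be matched.
Hence no matching covers every left vertex.

No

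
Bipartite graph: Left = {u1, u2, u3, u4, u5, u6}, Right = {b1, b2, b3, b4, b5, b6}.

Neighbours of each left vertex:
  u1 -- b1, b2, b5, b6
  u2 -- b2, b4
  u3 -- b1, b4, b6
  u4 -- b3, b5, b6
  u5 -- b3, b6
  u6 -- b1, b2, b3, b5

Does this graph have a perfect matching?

One maximum matching: u1–b2, u2–b4, u3–b1, u4–b5, u5–b6, u6–b3.
Every left vertex is matched, so this is a perfect matching.

Yes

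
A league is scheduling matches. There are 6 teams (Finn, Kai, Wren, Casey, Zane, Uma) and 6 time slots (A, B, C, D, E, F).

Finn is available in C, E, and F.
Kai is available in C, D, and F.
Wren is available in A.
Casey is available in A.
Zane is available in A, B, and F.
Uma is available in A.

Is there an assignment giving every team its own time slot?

The set {Wren, Casey, Uma} has only 1 neighbour ({A}), so by Hall's theorem at most 4 of the 6 teams can be matched.
Hence no matching covers every team.

No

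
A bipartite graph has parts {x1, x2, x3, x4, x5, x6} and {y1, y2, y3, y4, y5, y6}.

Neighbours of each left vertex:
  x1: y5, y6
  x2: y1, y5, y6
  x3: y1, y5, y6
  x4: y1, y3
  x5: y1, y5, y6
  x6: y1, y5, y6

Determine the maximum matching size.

4

A valid assignment of size 4: x1–y5, x2–y6, x3–y1, x4–y3.
The set {x1, x2, x3, x5, x6} has only 3 neighbours ({y1, y5, y6}), so by Hall's theorem at most 4 of the 6 left vertices can be matched.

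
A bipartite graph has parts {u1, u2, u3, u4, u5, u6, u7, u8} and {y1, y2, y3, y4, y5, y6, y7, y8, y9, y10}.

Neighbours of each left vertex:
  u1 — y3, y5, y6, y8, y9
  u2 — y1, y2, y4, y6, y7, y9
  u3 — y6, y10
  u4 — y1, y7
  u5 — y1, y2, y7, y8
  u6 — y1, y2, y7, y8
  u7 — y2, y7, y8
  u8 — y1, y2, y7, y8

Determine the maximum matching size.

A valid assignment of size 7: u1→y3, u2→y6, u3→y10, u4→y1, u5→y8, u6→y2, u7→y7.
The set {u4, u5, u6, u7, u8} has only 4 neighbours ({y1, y2, y7, y8}), so by Hall's theorem at most 7 of the 8 left vertices can be matched.

7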